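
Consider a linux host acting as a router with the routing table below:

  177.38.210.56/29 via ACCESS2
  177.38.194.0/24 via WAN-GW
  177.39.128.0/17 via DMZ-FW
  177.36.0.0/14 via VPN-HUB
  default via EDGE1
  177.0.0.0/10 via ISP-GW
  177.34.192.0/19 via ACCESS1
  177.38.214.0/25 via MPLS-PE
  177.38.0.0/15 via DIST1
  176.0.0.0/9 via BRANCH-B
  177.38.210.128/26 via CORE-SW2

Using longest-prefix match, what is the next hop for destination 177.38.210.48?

DIST1

Routes whose prefix contains 177.38.210.48:
  0.0.0.0/0 (default, matches everything) -> EDGE1
  177.0.0.0/10 (177.0.0.0 - 177.63.255.255) -> ISP-GW
  177.36.0.0/14 (177.36.0.0 - 177.39.255.255) -> VPN-HUB
  177.38.0.0/15 (177.38.0.0 - 177.39.255.255) -> DIST1
More-specific entries that do NOT match:
  177.38.210.56/29 (177.38.210.56 - 177.38.210.63) does not contain 177.38.210.48
  177.38.210.128/26 (177.38.210.128 - 177.38.210.191) does not contain 177.38.210.48
  177.38.214.0/25 (177.38.214.0 - 177.38.214.127) does not contain 177.38.210.48
  177.38.194.0/24 (177.38.194.0 - 177.38.194.255) does not contain 177.38.210.48
  177.34.192.0/19 (177.34.192.0 - 177.34.223.255) does not contain 177.38.210.48
  177.39.128.0/17 (177.39.128.0 - 177.39.255.255) does not contain 177.38.210.48
Longest matching prefix is /15 -> next hop DIST1.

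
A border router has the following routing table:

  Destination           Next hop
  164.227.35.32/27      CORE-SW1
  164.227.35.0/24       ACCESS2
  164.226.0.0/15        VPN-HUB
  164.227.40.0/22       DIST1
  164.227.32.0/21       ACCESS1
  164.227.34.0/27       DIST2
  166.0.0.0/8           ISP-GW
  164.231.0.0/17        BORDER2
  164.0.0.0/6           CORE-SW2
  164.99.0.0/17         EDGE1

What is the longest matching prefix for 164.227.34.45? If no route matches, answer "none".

Entries matching 164.227.34.45:
  164.0.0.0/6 (164.0.0.0 - 167.255.255.255)
  164.226.0.0/15 (164.226.0.0 - 164.227.255.255)
  164.227.32.0/21 (164.227.32.0 - 164.227.39.255)
Most specific is 164.227.32.0/21.

164.227.32.0/21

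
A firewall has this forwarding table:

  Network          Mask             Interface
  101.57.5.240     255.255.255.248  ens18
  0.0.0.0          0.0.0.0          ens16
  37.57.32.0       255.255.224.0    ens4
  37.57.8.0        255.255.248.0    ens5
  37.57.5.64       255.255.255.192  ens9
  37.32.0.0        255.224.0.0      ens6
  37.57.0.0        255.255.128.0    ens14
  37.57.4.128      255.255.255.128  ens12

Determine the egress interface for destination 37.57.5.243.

Routes whose prefix contains 37.57.5.243:
  0.0.0.0/0 (default, matches everything) -> ens16
  37.32.0.0/11 (37.32.0.0 - 37.63.255.255) -> ens6
  37.57.0.0/17 (37.57.0.0 - 37.57.127.255) -> ens14
More-specific entries that do NOT match:
  101.57.5.240/29 (101.57.5.240 - 101.57.5.247) does not contain 37.57.5.243
  37.57.5.64/26 (37.57.5.64 - 37.57.5.127) does not contain 37.57.5.243
  37.57.4.128/25 (37.57.4.128 - 37.57.4.255) does not contain 37.57.5.243
  37.57.8.0/21 (37.57.8.0 - 37.57.15.255) does not contain 37.57.5.243
  37.57.32.0/19 (37.57.32.0 - 37.57.63.255) does not contain 37.57.5.243
Longest matching prefix is /17 -> interface ens14.

ens14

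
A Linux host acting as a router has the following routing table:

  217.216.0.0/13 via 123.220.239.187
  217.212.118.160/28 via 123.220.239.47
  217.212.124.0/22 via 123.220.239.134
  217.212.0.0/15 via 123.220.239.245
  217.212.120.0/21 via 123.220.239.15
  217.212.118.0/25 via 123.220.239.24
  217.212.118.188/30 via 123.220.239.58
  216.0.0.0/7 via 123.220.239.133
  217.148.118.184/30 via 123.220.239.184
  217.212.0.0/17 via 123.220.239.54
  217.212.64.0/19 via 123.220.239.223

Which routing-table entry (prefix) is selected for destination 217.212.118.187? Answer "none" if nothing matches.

217.212.0.0/17

Entries matching 217.212.118.187:
  216.0.0.0/7 (216.0.0.0 - 217.255.255.255)
  217.212.0.0/15 (217.212.0.0 - 217.213.255.255)
  217.212.0.0/17 (217.212.0.0 - 217.212.127.255)
Most specific is 217.212.0.0/17.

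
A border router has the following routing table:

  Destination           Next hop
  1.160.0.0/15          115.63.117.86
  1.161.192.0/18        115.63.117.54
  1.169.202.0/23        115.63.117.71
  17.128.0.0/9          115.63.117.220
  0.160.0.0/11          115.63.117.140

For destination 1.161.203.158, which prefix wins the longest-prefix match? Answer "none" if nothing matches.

1.161.192.0/18

Entries matching 1.161.203.158:
  1.160.0.0/15 (1.160.0.0 - 1.161.255.255)
  1.161.192.0/18 (1.161.192.0 - 1.161.255.255)
Most specific is 1.161.192.0/18.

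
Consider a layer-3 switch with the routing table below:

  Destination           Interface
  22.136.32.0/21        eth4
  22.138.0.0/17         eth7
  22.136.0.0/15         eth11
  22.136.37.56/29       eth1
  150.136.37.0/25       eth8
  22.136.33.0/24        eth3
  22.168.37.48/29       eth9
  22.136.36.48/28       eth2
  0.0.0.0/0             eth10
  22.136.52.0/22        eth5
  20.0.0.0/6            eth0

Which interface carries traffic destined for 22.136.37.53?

Routes whose prefix contains 22.136.37.53:
  0.0.0.0/0 (default, matches everything) -> eth10
  20.0.0.0/6 (20.0.0.0 - 23.255.255.255) -> eth0
  22.136.0.0/15 (22.136.0.0 - 22.137.255.255) -> eth11
  22.136.32.0/21 (22.136.32.0 - 22.136.39.255) -> eth4
More-specific entries that do NOT match:
  22.136.37.56/29 (22.136.37.56 - 22.136.37.63) does not contain 22.136.37.53
  22.168.37.48/29 (22.168.37.48 - 22.168.37.55) does not contain 22.136.37.53
  22.136.36.48/28 (22.136.36.48 - 22.136.36.63) does not contain 22.136.37.53
  150.136.37.0/25 (150.136.37.0 - 150.136.37.127) does not contain 22.136.37.53
  22.136.33.0/24 (22.136.33.0 - 22.136.33.255) does not contain 22.136.37.53
  22.136.52.0/22 (22.136.52.0 - 22.136.55.255) does not contain 22.136.37.53
Longest matching prefix is /21 -> interface eth4.

eth4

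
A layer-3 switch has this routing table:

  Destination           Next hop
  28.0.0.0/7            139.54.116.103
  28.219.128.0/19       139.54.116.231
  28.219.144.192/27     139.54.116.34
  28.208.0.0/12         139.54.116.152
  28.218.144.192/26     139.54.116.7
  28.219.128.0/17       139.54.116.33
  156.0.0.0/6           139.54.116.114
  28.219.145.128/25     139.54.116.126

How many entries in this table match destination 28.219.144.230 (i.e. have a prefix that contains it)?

Prefixes containing 28.219.144.230:
  28.0.0.0/7 (28.0.0.0 - 29.255.255.255)
  28.208.0.0/12 (28.208.0.0 - 28.223.255.255)
  28.219.128.0/17 (28.219.128.0 - 28.219.255.255)
  28.219.128.0/19 (28.219.128.0 - 28.219.159.255)
Total matching entries: 4.

4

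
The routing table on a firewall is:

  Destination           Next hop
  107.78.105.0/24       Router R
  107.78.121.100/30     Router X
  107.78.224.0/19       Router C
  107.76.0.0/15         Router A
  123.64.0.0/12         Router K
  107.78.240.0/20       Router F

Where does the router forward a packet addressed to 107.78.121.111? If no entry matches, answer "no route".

No entry's prefix contains 107.78.121.111; there is no default route.

no route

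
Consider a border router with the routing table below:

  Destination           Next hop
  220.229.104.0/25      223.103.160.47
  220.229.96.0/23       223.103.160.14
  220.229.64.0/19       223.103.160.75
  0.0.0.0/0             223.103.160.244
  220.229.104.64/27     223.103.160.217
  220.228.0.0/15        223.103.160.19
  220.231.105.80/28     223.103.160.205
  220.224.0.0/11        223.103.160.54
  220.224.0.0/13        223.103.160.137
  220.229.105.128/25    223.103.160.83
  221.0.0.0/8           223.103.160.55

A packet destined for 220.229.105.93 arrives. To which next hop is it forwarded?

Routes whose prefix contains 220.229.105.93:
  0.0.0.0/0 (default, matches everything) -> 223.103.160.244
  220.224.0.0/11 (220.224.0.0 - 220.255.255.255) -> 223.103.160.54
  220.224.0.0/13 (220.224.0.0 - 220.231.255.255) -> 223.103.160.137
  220.228.0.0/15 (220.228.0.0 - 220.229.255.255) -> 223.103.160.19
More-specific entries that do NOT match:
  220.231.105.80/28 (220.231.105.80 - 220.231.105.95) does not contain 220.229.105.93
  220.229.104.64/27 (220.229.104.64 - 220.229.104.95) does not contain 220.229.105.93
  220.229.104.0/25 (220.229.104.0 - 220.229.104.127) does not contain 220.229.105.93
  220.229.105.128/25 (220.229.105.128 - 220.229.105.255) does not contain 220.229.105.93
  220.229.96.0/23 (220.229.96.0 - 220.229.97.255) does not contain 220.229.105.93
  220.229.64.0/19 (220.229.64.0 - 220.229.95.255) does not contain 220.229.105.93
Longest matching prefix is /15 -> next hop 223.103.160.19.

223.103.160.19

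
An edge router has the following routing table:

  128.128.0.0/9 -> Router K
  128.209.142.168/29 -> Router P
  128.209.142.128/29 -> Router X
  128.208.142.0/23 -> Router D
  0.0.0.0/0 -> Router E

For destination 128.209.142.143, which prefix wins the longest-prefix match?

Entries matching 128.209.142.143:
  0.0.0.0/0 (default, matches everything)
  128.128.0.0/9 (128.128.0.0 - 128.255.255.255)
Most specific is 128.128.0.0/9.

128.128.0.0/9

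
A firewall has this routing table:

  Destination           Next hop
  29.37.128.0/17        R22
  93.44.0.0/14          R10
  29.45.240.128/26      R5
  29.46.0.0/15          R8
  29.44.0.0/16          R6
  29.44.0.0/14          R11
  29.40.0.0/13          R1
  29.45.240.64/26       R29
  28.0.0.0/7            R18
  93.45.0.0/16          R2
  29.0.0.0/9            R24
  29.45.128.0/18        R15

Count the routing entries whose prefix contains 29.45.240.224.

Prefixes containing 29.45.240.224:
  28.0.0.0/7 (28.0.0.0 - 29.255.255.255)
  29.0.0.0/9 (29.0.0.0 - 29.127.255.255)
  29.40.0.0/13 (29.40.0.0 - 29.47.255.255)
  29.44.0.0/14 (29.44.0.0 - 29.47.255.255)
Total matching entries: 4.

4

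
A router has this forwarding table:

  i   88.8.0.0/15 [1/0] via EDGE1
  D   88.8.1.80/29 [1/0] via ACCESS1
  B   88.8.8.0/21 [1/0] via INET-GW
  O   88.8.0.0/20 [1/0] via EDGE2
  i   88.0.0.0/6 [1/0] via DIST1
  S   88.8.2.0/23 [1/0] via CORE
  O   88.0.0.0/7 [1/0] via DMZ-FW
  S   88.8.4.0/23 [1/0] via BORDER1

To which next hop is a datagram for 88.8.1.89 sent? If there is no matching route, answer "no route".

EDGE2

Routes whose prefix contains 88.8.1.89:
  88.0.0.0/6 (88.0.0.0 - 91.255.255.255) -> DIST1
  88.0.0.0/7 (88.0.0.0 - 89.255.255.255) -> DMZ-FW
  88.8.0.0/15 (88.8.0.0 - 88.9.255.255) -> EDGE1
  88.8.0.0/20 (88.8.0.0 - 88.8.15.255) -> EDGE2
More-specific entries that do NOT match:
  88.8.1.80/29 (88.8.1.80 - 88.8.1.87) does not contain 88.8.1.89
  88.8.2.0/23 (88.8.2.0 - 88.8.3.255) does not contain 88.8.1.89
  88.8.4.0/23 (88.8.4.0 - 88.8.5.255) does not contain 88.8.1.89
  88.8.8.0/21 (88.8.8.0 - 88.8.15.255) does not contain 88.8.1.89
Longest matching prefix is /20 -> next hop EDGE2.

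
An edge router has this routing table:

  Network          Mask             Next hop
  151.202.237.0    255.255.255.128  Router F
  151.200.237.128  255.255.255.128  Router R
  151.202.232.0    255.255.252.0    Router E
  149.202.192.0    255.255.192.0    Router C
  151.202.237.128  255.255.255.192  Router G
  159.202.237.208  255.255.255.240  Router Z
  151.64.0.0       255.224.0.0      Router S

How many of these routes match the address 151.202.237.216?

0

No listed prefix contains 151.202.237.216.
Total matching entries: 0.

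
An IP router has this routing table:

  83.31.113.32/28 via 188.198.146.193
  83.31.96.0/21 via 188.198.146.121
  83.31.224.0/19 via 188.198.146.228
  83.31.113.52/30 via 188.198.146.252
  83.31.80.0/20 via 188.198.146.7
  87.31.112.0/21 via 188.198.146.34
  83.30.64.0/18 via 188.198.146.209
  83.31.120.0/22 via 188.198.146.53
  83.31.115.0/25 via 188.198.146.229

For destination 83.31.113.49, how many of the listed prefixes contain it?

No listed prefix contains 83.31.113.49.
Total matching entries: 0.

0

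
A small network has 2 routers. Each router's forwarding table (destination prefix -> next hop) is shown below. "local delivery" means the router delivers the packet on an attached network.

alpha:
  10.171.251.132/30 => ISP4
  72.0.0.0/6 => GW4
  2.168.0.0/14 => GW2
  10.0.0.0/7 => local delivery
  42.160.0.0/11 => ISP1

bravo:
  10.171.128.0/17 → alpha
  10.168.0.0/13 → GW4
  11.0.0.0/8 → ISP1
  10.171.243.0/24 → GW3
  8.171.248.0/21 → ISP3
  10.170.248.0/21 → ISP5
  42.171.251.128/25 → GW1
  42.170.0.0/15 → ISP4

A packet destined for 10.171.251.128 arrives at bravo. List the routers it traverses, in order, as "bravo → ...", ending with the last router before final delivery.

At bravo: longest match for 10.171.251.128 is 10.171.128.0/17 -> alpha
At alpha: longest match for 10.171.251.128 is 10.0.0.0/7 -> local delivery

bravo → alpha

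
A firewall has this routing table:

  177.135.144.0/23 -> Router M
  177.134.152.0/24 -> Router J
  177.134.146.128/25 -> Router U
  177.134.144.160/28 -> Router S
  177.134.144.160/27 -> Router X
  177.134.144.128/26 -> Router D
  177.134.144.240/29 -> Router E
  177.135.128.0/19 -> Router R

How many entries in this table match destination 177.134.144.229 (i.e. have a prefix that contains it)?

No listed prefix contains 177.134.144.229.
Total matching entries: 0.

0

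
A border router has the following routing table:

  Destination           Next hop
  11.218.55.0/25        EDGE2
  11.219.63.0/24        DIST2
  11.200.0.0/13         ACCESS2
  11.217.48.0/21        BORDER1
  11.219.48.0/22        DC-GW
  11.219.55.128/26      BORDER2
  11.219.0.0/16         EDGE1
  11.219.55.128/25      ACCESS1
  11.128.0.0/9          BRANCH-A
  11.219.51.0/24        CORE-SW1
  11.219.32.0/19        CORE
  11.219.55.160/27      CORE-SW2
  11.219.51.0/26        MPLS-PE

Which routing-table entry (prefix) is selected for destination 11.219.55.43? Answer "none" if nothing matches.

Entries matching 11.219.55.43:
  11.128.0.0/9 (11.128.0.0 - 11.255.255.255)
  11.219.0.0/16 (11.219.0.0 - 11.219.255.255)
  11.219.32.0/19 (11.219.32.0 - 11.219.63.255)
Most specific is 11.219.32.0/19.

11.219.32.0/19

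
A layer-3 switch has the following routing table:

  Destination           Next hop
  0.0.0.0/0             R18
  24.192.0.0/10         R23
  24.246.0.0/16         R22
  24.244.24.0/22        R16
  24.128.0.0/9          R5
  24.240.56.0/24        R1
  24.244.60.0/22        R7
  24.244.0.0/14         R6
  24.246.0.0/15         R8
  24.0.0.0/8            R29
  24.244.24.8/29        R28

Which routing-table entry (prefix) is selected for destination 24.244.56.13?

Entries matching 24.244.56.13:
  0.0.0.0/0 (default, matches everything)
  24.0.0.0/8 (24.0.0.0 - 24.255.255.255)
  24.128.0.0/9 (24.128.0.0 - 24.255.255.255)
  24.192.0.0/10 (24.192.0.0 - 24.255.255.255)
  24.244.0.0/14 (24.244.0.0 - 24.247.255.255)
Most specific is 24.244.0.0/14.

24.244.0.0/14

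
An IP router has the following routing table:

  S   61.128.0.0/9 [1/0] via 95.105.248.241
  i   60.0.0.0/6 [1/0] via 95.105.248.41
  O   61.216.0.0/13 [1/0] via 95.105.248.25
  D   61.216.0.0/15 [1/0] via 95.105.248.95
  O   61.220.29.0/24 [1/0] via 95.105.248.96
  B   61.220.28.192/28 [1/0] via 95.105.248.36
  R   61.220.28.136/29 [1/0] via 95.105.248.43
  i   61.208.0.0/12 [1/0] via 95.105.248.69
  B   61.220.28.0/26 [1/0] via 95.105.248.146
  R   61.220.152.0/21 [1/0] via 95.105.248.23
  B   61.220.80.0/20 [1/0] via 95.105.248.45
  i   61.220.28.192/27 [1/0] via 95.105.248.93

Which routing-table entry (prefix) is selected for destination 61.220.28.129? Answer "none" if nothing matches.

61.216.0.0/13

Entries matching 61.220.28.129:
  60.0.0.0/6 (60.0.0.0 - 63.255.255.255)
  61.128.0.0/9 (61.128.0.0 - 61.255.255.255)
  61.208.0.0/12 (61.208.0.0 - 61.223.255.255)
  61.216.0.0/13 (61.216.0.0 - 61.223.255.255)
Most specific is 61.216.0.0/13.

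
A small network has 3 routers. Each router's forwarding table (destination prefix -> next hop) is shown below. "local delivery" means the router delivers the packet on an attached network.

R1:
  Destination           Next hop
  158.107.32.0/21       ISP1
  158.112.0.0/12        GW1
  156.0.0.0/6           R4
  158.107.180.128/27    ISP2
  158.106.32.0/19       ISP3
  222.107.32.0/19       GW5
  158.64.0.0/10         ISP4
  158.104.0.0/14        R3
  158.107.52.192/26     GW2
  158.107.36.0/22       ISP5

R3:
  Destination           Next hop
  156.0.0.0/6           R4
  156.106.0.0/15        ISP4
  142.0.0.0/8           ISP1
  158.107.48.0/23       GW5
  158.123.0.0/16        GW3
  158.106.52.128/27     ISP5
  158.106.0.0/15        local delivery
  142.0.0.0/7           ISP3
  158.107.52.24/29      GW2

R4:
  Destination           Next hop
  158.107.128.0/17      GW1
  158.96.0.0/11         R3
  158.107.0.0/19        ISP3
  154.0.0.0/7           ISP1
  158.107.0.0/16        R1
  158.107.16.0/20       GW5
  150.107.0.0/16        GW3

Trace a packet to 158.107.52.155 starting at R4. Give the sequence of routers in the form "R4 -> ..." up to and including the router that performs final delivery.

At R4: longest match for 158.107.52.155 is 158.107.0.0/16 -> R1
At R1: longest match for 158.107.52.155 is 158.104.0.0/14 -> R3
At R3: longest match for 158.107.52.155 is 158.106.0.0/15 -> local delivery

R4 -> R1 -> R3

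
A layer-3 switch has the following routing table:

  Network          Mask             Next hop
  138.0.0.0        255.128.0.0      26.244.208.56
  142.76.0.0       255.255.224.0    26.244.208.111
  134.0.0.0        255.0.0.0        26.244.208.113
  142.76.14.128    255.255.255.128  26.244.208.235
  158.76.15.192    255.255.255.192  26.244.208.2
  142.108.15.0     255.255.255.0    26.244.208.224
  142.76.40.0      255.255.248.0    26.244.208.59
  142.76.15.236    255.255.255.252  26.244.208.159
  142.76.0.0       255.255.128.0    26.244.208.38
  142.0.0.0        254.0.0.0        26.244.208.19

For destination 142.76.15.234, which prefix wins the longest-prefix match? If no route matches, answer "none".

Entries matching 142.76.15.234:
  142.0.0.0/7 (142.0.0.0 - 143.255.255.255)
  142.76.0.0/17 (142.76.0.0 - 142.76.127.255)
  142.76.0.0/19 (142.76.0.0 - 142.76.31.255)
Most specific is 142.76.0.0/19.

142.76.0.0/19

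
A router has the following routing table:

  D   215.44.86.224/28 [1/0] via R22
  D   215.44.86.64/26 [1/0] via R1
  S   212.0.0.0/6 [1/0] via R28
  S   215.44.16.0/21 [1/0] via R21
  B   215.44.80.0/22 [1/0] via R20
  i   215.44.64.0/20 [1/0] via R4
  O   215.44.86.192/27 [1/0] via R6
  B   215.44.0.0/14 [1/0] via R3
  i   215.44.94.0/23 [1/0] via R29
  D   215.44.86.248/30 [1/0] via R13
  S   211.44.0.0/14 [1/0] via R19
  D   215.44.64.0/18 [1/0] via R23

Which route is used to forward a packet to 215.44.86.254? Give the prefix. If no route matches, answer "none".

Entries matching 215.44.86.254:
  212.0.0.0/6 (212.0.0.0 - 215.255.255.255)
  215.44.0.0/14 (215.44.0.0 - 215.47.255.255)
  215.44.64.0/18 (215.44.64.0 - 215.44.127.255)
Most specific is 215.44.64.0/18.

215.44.64.0/18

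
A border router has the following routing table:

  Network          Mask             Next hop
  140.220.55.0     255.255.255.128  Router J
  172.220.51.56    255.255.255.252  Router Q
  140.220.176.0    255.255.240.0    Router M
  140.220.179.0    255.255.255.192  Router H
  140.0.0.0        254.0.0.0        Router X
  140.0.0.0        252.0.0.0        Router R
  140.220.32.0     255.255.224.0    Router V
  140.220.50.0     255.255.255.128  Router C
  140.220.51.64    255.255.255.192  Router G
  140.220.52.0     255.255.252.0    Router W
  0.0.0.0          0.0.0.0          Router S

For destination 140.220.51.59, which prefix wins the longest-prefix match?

140.220.32.0/19

Entries matching 140.220.51.59:
  0.0.0.0/0 (default, matches everything)
  140.0.0.0/6 (140.0.0.0 - 143.255.255.255)
  140.0.0.0/7 (140.0.0.0 - 141.255.255.255)
  140.220.32.0/19 (140.220.32.0 - 140.220.63.255)
Most specific is 140.220.32.0/19.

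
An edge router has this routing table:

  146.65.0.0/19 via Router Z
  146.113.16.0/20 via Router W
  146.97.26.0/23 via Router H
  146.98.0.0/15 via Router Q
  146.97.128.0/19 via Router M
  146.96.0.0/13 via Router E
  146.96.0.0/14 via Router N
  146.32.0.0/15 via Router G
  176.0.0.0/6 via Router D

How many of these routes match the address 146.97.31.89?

2

Prefixes containing 146.97.31.89:
  146.96.0.0/13 (146.96.0.0 - 146.103.255.255)
  146.96.0.0/14 (146.96.0.0 - 146.99.255.255)
Total matching entries: 2.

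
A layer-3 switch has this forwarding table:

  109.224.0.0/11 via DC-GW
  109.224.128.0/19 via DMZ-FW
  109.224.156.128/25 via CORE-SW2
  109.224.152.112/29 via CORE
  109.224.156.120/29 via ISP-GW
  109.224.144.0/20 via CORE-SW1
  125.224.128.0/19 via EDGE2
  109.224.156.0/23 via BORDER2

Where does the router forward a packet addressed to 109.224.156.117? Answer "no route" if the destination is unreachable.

BORDER2

Routes whose prefix contains 109.224.156.117:
  109.224.0.0/11 (109.224.0.0 - 109.255.255.255) -> DC-GW
  109.224.128.0/19 (109.224.128.0 - 109.224.159.255) -> DMZ-FW
  109.224.144.0/20 (109.224.144.0 - 109.224.159.255) -> CORE-SW1
  109.224.156.0/23 (109.224.156.0 - 109.224.157.255) -> BORDER2
More-specific entries that do NOT match:
  109.224.152.112/29 (109.224.152.112 - 109.224.152.119) does not contain 109.224.156.117
  109.224.156.120/29 (109.224.156.120 - 109.224.156.127) does not contain 109.224.156.117
  109.224.156.128/25 (109.224.156.128 - 109.224.156.255) does not contain 109.224.156.117
Longest matching prefix is /23 -> next hop BORDER2.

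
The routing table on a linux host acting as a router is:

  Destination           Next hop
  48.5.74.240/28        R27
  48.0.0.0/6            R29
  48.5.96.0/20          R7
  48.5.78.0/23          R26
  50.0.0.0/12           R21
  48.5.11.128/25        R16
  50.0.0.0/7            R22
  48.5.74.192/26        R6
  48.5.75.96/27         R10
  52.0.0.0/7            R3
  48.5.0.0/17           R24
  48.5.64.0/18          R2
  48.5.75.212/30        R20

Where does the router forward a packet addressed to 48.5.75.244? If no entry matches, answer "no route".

Routes whose prefix contains 48.5.75.244:
  48.0.0.0/6 (48.0.0.0 - 51.255.255.255) -> R29
  48.5.0.0/17 (48.5.0.0 - 48.5.127.255) -> R24
  48.5.64.0/18 (48.5.64.0 - 48.5.127.255) -> R2
More-specific entries that do NOT match:
  48.5.75.212/30 (48.5.75.212 - 48.5.75.215) does not contain 48.5.75.244
  48.5.74.240/28 (48.5.74.240 - 48.5.74.255) does not contain 48.5.75.244
  48.5.75.96/27 (48.5.75.96 - 48.5.75.127) does not contain 48.5.75.244
  48.5.74.192/26 (48.5.74.192 - 48.5.74.255) does not contain 48.5.75.244
  48.5.11.128/25 (48.5.11.128 - 48.5.11.255) does not contain 48.5.75.244
  48.5.78.0/23 (48.5.78.0 - 48.5.79.255) does not contain 48.5.75.244
  48.5.96.0/20 (48.5.96.0 - 48.5.111.255) does not contain 48.5.75.244
Longest matching prefix is /18 -> next hop R2.

R2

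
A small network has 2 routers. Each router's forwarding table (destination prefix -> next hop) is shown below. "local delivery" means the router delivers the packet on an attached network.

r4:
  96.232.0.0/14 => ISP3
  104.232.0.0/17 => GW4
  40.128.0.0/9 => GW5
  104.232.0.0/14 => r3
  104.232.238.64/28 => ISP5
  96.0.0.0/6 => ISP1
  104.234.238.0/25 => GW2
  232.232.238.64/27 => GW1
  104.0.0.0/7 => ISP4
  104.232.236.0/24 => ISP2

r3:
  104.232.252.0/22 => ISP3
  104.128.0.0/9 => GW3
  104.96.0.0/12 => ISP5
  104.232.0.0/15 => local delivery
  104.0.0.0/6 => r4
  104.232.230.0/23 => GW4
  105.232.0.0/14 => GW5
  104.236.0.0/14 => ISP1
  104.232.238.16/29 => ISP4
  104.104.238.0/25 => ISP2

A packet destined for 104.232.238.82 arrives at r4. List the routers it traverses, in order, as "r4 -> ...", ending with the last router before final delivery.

At r4: longest match for 104.232.238.82 is 104.232.0.0/14 -> r3
At r3: longest match for 104.232.238.82 is 104.232.0.0/15 -> local delivery

r4 -> r3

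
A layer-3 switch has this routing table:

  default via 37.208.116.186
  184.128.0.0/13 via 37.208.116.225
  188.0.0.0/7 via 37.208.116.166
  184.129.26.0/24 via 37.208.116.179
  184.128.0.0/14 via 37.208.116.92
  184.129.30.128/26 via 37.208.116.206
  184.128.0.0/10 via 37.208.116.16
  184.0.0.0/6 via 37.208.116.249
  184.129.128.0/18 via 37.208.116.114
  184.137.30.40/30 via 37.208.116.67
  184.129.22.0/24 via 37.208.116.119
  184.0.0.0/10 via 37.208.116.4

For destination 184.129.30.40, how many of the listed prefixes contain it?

Prefixes containing 184.129.30.40:
  0.0.0.0/0 (default, matches everything)
  184.0.0.0/6 (184.0.0.0 - 187.255.255.255)
  184.128.0.0/10 (184.128.0.0 - 184.191.255.255)
  184.128.0.0/13 (184.128.0.0 - 184.135.255.255)
  184.128.0.0/14 (184.128.0.0 - 184.131.255.255)
Total matching entries: 5.

5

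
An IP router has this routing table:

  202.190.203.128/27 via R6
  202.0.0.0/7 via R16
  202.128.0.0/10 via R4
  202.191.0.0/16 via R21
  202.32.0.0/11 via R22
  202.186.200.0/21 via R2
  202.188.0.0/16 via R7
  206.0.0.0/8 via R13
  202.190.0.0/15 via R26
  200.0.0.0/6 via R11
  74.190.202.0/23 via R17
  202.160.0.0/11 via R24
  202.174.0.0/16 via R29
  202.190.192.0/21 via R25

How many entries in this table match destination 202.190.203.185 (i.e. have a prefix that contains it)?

5

Prefixes containing 202.190.203.185:
  200.0.0.0/6 (200.0.0.0 - 203.255.255.255)
  202.0.0.0/7 (202.0.0.0 - 203.255.255.255)
  202.128.0.0/10 (202.128.0.0 - 202.191.255.255)
  202.160.0.0/11 (202.160.0.0 - 202.191.255.255)
  202.190.0.0/15 (202.190.0.0 - 202.191.255.255)
Total matching entries: 5.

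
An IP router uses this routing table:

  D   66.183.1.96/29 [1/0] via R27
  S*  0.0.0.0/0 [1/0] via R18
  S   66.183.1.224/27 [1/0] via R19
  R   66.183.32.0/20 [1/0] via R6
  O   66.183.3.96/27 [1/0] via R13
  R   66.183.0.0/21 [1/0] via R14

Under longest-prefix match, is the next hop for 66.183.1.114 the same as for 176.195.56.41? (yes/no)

66.183.1.114: longest match 66.183.0.0/21 -> R14
176.195.56.41: longest match 0.0.0.0/0 -> R18

no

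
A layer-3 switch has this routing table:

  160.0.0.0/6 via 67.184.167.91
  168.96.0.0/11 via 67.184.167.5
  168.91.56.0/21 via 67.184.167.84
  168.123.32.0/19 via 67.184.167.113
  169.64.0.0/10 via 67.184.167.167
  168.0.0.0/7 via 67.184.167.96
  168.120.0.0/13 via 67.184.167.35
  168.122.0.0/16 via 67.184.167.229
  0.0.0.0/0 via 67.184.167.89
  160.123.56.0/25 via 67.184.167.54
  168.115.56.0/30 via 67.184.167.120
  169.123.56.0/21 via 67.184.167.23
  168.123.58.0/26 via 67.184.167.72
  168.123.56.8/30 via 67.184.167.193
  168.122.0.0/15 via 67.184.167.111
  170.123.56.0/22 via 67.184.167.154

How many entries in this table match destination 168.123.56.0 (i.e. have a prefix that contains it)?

6

Prefixes containing 168.123.56.0:
  0.0.0.0/0 (default, matches everything)
  168.0.0.0/7 (168.0.0.0 - 169.255.255.255)
  168.96.0.0/11 (168.96.0.0 - 168.127.255.255)
  168.120.0.0/13 (168.120.0.0 - 168.127.255.255)
  168.122.0.0/15 (168.122.0.0 - 168.123.255.255)
  168.123.32.0/19 (168.123.32.0 - 168.123.63.255)
Total matching entries: 6.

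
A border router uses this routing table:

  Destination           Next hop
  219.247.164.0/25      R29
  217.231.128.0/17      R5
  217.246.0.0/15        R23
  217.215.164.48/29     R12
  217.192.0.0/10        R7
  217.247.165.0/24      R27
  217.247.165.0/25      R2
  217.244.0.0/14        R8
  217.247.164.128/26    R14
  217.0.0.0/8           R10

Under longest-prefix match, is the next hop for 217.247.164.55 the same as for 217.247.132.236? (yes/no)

yes

217.247.164.55: longest match 217.246.0.0/15 -> R23
217.247.132.236: longest match 217.246.0.0/15 -> R23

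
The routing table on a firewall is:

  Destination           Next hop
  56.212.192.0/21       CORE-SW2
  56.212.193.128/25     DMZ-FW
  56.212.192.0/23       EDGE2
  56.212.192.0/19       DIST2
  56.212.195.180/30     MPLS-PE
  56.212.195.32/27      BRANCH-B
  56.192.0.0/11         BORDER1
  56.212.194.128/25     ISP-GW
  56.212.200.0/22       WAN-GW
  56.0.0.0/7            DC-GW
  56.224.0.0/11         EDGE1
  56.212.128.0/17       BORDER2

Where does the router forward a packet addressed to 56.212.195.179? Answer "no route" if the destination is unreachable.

Routes whose prefix contains 56.212.195.179:
  56.0.0.0/7 (56.0.0.0 - 57.255.255.255) -> DC-GW
  56.192.0.0/11 (56.192.0.0 - 56.223.255.255) -> BORDER1
  56.212.128.0/17 (56.212.128.0 - 56.212.255.255) -> BORDER2
  56.212.192.0/19 (56.212.192.0 - 56.212.223.255) -> DIST2
  56.212.192.0/21 (56.212.192.0 - 56.212.199.255) -> CORE-SW2
More-specific entries that do NOT match:
  56.212.195.180/30 (56.212.195.180 - 56.212.195.183) does not contain 56.212.195.179
  56.212.195.32/27 (56.212.195.32 - 56.212.195.63) does not contain 56.212.195.179
  56.212.193.128/25 (56.212.193.128 - 56.212.193.255) does not contain 56.212.195.179
  56.212.194.128/25 (56.212.194.128 - 56.212.194.255) does not contain 56.212.195.179
  56.212.192.0/23 (56.212.192.0 - 56.212.193.255) does not contain 56.212.195.179
  56.212.200.0/22 (56.212.200.0 - 56.212.203.255) does not contain 56.212.195.179
Longest matching prefix is /21 -> next hop CORE-SW2.

CORE-SW2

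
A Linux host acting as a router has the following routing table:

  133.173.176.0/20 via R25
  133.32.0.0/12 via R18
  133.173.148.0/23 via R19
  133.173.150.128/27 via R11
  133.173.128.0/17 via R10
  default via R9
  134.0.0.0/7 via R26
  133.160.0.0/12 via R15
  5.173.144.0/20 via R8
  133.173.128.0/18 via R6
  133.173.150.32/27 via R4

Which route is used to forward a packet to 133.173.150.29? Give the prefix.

Entries matching 133.173.150.29:
  0.0.0.0/0 (default, matches everything)
  133.160.0.0/12 (133.160.0.0 - 133.175.255.255)
  133.173.128.0/17 (133.173.128.0 - 133.173.255.255)
  133.173.128.0/18 (133.173.128.0 - 133.173.191.255)
Most specific is 133.173.128.0/18.

133.173.128.0/18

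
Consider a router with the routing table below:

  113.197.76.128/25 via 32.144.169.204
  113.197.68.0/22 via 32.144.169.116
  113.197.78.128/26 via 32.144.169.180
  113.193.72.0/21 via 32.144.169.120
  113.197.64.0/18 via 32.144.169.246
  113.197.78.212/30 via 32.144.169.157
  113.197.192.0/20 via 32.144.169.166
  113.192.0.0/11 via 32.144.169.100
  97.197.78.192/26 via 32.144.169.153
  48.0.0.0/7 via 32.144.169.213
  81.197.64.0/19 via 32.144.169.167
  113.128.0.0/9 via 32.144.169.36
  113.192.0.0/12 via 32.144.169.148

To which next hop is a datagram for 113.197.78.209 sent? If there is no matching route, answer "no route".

Routes whose prefix contains 113.197.78.209:
  113.128.0.0/9 (113.128.0.0 - 113.255.255.255) -> 32.144.169.36
  113.192.0.0/11 (113.192.0.0 - 113.223.255.255) -> 32.144.169.100
  113.192.0.0/12 (113.192.0.0 - 113.207.255.255) -> 32.144.169.148
  113.197.64.0/18 (113.197.64.0 - 113.197.127.255) -> 32.144.169.246
More-specific entries that do NOT match:
  113.197.78.212/30 (113.197.78.212 - 113.197.78.215) does not contain 113.197.78.209
  113.197.78.128/26 (113.197.78.128 - 113.197.78.191) does not contain 113.197.78.209
  97.197.78.192/26 (97.197.78.192 - 97.197.78.255) does not contain 113.197.78.209
  113.197.76.128/25 (113.197.76.128 - 113.197.76.255) does not contain 113.197.78.209
  113.197.68.0/22 (113.197.68.0 - 113.197.71.255) does not contain 113.197.78.209
  113.193.72.0/21 (113.193.72.0 - 113.193.79.255) does not contain 113.197.78.209
  113.197.192.0/20 (113.197.192.0 - 113.197.207.255) does not contain 113.197.78.209
  81.197.64.0/19 (81.197.64.0 - 81.197.95.255) does not contain 113.197.78.209
Longest matching prefix is /18 -> next hop 32.144.169.246.

32.144.169.246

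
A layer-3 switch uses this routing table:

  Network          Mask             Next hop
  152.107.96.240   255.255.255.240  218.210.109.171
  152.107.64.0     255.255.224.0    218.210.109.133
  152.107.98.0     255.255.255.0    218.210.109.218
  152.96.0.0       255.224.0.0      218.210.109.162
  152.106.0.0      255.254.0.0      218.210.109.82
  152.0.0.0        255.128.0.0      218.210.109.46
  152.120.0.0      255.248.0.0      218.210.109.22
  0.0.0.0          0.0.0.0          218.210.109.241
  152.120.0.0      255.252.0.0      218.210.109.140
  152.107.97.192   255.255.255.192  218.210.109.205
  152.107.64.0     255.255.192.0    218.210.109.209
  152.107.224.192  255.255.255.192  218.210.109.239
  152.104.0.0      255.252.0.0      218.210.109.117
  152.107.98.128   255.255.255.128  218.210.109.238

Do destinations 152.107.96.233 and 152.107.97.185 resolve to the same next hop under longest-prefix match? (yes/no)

yes

152.107.96.233: longest match 152.107.64.0/18 -> 218.210.109.209
152.107.97.185: longest match 152.107.64.0/18 -> 218.210.109.209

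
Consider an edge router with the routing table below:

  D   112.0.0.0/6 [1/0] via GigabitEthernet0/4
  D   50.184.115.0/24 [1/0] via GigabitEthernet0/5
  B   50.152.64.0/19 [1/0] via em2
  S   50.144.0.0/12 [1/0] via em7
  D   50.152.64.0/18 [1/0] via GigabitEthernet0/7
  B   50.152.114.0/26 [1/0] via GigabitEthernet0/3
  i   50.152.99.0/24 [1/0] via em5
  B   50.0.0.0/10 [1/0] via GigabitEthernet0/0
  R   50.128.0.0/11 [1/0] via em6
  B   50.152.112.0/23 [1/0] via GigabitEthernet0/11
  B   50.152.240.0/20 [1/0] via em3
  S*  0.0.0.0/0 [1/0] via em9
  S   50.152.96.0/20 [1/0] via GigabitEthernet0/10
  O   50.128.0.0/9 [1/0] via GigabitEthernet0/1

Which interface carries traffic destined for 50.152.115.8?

Routes whose prefix contains 50.152.115.8:
  0.0.0.0/0 (default, matches everything) -> em9
  50.128.0.0/9 (50.128.0.0 - 50.255.255.255) -> GigabitEthernet0/1
  50.128.0.0/11 (50.128.0.0 - 50.159.255.255) -> em6
  50.144.0.0/12 (50.144.0.0 - 50.159.255.255) -> em7
  50.152.64.0/18 (50.152.64.0 - 50.152.127.255) -> GigabitEthernet0/7
More-specific entries that do NOT match:
  50.152.114.0/26 (50.152.114.0 - 50.152.114.63) does not contain 50.152.115.8
  50.184.115.0/24 (50.184.115.0 - 50.184.115.255) does not contain 50.152.115.8
  50.152.99.0/24 (50.152.99.0 - 50.152.99.255) does not contain 50.152.115.8
  50.152.112.0/23 (50.152.112.0 - 50.152.113.255) does not contain 50.152.115.8
  50.152.240.0/20 (50.152.240.0 - 50.152.255.255) does not contain 50.152.115.8
  50.152.96.0/20 (50.152.96.0 - 50.152.111.255) does not contain 50.152.115.8
  50.152.64.0/19 (50.152.64.0 - 50.152.95.255) does not contain 50.152.115.8
Longest matching prefix is /18 -> interface GigabitEthernet0/7.

GigabitEthernet0/7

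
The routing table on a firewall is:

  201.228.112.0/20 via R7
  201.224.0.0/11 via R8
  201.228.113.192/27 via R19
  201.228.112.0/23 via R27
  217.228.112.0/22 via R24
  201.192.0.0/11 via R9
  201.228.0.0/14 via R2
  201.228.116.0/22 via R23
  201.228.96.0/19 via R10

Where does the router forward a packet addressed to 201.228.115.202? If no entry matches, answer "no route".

Routes whose prefix contains 201.228.115.202:
  201.224.0.0/11 (201.224.0.0 - 201.255.255.255) -> R8
  201.228.0.0/14 (201.228.0.0 - 201.231.255.255) -> R2
  201.228.96.0/19 (201.228.96.0 - 201.228.127.255) -> R10
  201.228.112.0/20 (201.228.112.0 - 201.228.127.255) -> R7
More-specific entries that do NOT match:
  201.228.113.192/27 (201.228.113.192 - 201.228.113.223) does not contain 201.228.115.202
  201.228.112.0/23 (201.228.112.0 - 201.228.113.255) does not contain 201.228.115.202
  217.228.112.0/22 (217.228.112.0 - 217.228.115.255) does not contain 201.228.115.202
  201.228.116.0/22 (201.228.116.0 - 201.228.119.255) does not contain 201.228.115.202
Longest matching prefix is /20 -> next hop R7.

R7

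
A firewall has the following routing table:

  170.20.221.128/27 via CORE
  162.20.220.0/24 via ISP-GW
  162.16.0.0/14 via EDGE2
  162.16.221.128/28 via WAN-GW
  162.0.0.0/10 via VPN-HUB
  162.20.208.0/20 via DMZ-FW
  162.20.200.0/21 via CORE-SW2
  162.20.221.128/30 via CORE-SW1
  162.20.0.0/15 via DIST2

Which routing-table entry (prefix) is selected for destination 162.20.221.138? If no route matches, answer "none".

162.20.208.0/20

Entries matching 162.20.221.138:
  162.0.0.0/10 (162.0.0.0 - 162.63.255.255)
  162.20.0.0/15 (162.20.0.0 - 162.21.255.255)
  162.20.208.0/20 (162.20.208.0 - 162.20.223.255)
Most specific is 162.20.208.0/20.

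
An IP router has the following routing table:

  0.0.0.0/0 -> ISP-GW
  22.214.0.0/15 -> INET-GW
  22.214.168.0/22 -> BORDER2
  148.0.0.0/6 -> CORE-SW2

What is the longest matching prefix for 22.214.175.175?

Entries matching 22.214.175.175:
  0.0.0.0/0 (default, matches everything)
  22.214.0.0/15 (22.214.0.0 - 22.215.255.255)
Most specific is 22.214.0.0/15.

22.214.0.0/15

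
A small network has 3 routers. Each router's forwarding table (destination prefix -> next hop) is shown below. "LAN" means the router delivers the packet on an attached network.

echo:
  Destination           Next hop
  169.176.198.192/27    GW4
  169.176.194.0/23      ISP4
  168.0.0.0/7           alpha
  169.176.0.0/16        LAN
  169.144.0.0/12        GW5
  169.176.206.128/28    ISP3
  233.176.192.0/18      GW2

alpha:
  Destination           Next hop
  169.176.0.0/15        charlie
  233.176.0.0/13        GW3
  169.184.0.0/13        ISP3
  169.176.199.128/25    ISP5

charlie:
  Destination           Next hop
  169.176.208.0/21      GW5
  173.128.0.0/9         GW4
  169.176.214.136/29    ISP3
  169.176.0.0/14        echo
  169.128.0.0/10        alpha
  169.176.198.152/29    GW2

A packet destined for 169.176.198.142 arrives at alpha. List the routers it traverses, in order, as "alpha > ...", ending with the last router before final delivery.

At alpha: longest match for 169.176.198.142 is 169.176.0.0/15 -> charlie
At charlie: longest match for 169.176.198.142 is 169.176.0.0/14 -> echo
At echo: longest match for 169.176.198.142 is 169.176.0.0/16 -> LAN

alpha > charlie > echo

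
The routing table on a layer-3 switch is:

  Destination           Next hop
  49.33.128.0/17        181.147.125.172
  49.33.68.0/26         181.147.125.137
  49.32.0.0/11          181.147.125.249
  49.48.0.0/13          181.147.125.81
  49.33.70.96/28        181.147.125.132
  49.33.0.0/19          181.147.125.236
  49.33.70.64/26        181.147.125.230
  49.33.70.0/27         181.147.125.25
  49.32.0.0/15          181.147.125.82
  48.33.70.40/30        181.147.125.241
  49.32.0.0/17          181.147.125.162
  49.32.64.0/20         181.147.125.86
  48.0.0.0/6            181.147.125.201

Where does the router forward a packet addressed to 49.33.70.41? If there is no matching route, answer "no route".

181.147.125.82

Routes whose prefix contains 49.33.70.41:
  48.0.0.0/6 (48.0.0.0 - 51.255.255.255) -> 181.147.125.201
  49.32.0.0/11 (49.32.0.0 - 49.63.255.255) -> 181.147.125.249
  49.32.0.0/15 (49.32.0.0 - 49.33.255.255) -> 181.147.125.82
More-specific entries that do NOT match:
  48.33.70.40/30 (48.33.70.40 - 48.33.70.43) does not contain 49.33.70.41
  49.33.70.96/28 (49.33.70.96 - 49.33.70.111) does not contain 49.33.70.41
  49.33.70.0/27 (49.33.70.0 - 49.33.70.31) does not contain 49.33.70.41
  49.33.68.0/26 (49.33.68.0 - 49.33.68.63) does not contain 49.33.70.41
  49.33.70.64/26 (49.33.70.64 - 49.33.70.127) does not contain 49.33.70.41
  49.32.64.0/20 (49.32.64.0 - 49.32.79.255) does not contain 49.33.70.41
  49.33.0.0/19 (49.33.0.0 - 49.33.31.255) does not contain 49.33.70.41
  49.33.128.0/17 (49.33.128.0 - 49.33.255.255) does not contain 49.33.70.41
  49.32.0.0/17 (49.32.0.0 - 49.32.127.255) does not contain 49.33.70.41
Longest matching prefix is /15 -> next hop 181.147.125.82.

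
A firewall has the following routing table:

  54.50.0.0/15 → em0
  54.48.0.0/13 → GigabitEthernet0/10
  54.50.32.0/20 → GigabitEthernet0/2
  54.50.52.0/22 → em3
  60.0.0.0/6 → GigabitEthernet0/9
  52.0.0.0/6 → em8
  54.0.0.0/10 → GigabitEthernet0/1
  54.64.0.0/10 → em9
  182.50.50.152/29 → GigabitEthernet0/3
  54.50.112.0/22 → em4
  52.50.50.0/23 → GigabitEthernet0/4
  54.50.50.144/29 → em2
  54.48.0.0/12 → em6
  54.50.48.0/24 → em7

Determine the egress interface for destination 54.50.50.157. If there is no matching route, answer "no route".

em0

Routes whose prefix contains 54.50.50.157:
  52.0.0.0/6 (52.0.0.0 - 55.255.255.255) -> em8
  54.0.0.0/10 (54.0.0.0 - 54.63.255.255) -> GigabitEthernet0/1
  54.48.0.0/12 (54.48.0.0 - 54.63.255.255) -> em6
  54.48.0.0/13 (54.48.0.0 - 54.55.255.255) -> GigabitEthernet0/10
  54.50.0.0/15 (54.50.0.0 - 54.51.255.255) -> em0
More-specific entries that do NOT match:
  182.50.50.152/29 (182.50.50.152 - 182.50.50.159) does not contain 54.50.50.157
  54.50.50.144/29 (54.50.50.144 - 54.50.50.151) does not contain 54.50.50.157
  54.50.48.0/24 (54.50.48.0 - 54.50.48.255) does not contain 54.50.50.157
  52.50.50.0/23 (52.50.50.0 - 52.50.51.255) does not contain 54.50.50.157
  54.50.52.0/22 (54.50.52.0 - 54.50.55.255) does not contain 54.50.50.157
  54.50.112.0/22 (54.50.112.0 - 54.50.115.255) does not contain 54.50.50.157
  54.50.32.0/20 (54.50.32.0 - 54.50.47.255) does not contain 54.50.50.157
Longest matching prefix is /15 -> interface em0.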